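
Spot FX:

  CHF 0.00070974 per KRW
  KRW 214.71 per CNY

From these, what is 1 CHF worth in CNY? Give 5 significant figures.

1 CHF ÷ 0.00070974 = 1408.97 KRW
1408.97 KRW ÷ 214.71 = 6.56218 CNY

CHF/CNY = 6.5622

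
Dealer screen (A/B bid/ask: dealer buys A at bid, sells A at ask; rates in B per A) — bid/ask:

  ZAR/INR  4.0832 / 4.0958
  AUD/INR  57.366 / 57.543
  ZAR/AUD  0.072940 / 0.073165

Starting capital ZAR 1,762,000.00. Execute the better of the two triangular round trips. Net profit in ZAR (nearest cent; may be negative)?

Best loop ZAR → AUD → INR → ZAR:
ZAR 1,762,000.00 × 0.072940 (sell ZAR at bid) = AUD 128,520.28
AUD 128,520.28 × 57.366 (sell AUD at bid) = INR 7,372,694.38
INR 7,372,694.38 ÷ 4.0958 (buy ZAR at ask) = ZAR 1,800,062.11

Net profit: ZAR 38,062.11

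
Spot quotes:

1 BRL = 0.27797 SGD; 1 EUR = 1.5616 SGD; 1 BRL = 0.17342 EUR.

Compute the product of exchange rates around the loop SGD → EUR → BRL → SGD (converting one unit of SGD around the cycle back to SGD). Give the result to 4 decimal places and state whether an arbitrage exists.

Around SGD → EUR → BRL → SGD: 1 ÷ 1.5616 ÷ 0.17342 × 0.27797 = 1.026429
Product > 1; profitable direction is SGD → EUR → BRL → SGD.

1.0264 (arbitrage exists)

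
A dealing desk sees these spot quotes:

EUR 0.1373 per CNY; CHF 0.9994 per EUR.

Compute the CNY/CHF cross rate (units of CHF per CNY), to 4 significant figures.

1 CNY × 0.1373 = 0.1373 EUR
0.1373 EUR × 0.9994 = 0.137218 CHF

CNY/CHF = 0.1372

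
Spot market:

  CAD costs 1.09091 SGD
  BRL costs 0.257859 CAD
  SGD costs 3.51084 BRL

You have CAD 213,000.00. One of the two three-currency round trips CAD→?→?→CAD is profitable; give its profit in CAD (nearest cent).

Profit: CAD 2,673.78

Profitable loop is CAD → BRL → SGD → CAD:
CAD 213,000.00 ÷ 0.257859 = BRL 826,032.83
BRL 826,032.83 ÷ 3.51084 = SGD 235,280.68
SGD 235,280.68 ÷ 1.09091 = CAD 215,673.78
Profit = CAD 215,673.78 − CAD 213,000.00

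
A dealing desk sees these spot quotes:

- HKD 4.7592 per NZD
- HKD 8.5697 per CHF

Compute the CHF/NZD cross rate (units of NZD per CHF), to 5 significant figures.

1 CHF × 8.5697 = 8.5697 HKD
8.5697 HKD ÷ 4.7592 = 1.80066 NZD

CHF/NZD = 1.8007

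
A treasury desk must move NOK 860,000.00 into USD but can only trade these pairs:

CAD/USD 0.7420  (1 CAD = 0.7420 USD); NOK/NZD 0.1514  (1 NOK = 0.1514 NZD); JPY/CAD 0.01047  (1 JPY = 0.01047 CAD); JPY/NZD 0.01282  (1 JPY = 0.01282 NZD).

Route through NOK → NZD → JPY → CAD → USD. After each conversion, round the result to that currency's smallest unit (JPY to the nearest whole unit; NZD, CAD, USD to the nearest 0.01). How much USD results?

USD 78,901.79

NOK 860,000.00 × 0.1514 = NZD 130,204.00
NZD 130,204.00 ÷ 0.01282 = JPY 10,156,318
JPY 10,156,318 × 0.01047 = CAD 106,336.65
CAD 106,336.65 × 0.7420 = USD 78,901.79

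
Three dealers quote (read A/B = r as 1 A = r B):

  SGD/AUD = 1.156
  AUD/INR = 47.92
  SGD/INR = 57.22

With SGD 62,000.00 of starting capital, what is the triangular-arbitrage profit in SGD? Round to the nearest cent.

Profit: SGD 2,042.00

Profitable loop is SGD → INR → AUD → SGD:
SGD 62,000.00 × 57.22 = INR 3,547,640.00
INR 3,547,640.00 ÷ 47.92 = AUD 74,032.55
AUD 74,032.55 ÷ 1.156 = SGD 64,042.00
Profit = SGD 64,042.00 − SGD 62,000.00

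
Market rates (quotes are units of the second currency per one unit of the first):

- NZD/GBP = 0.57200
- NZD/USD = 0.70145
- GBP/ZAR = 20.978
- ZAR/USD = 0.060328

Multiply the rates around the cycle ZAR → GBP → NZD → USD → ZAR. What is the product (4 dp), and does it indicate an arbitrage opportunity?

0.9690 (arbitrage exists)

Around ZAR → GBP → NZD → USD → ZAR: 1 ÷ 20.978 ÷ 0.57200 × 0.70145 ÷ 0.060328 = 0.968986
Product < 1; profitable direction is ZAR → USD → NZD → GBP → ZAR.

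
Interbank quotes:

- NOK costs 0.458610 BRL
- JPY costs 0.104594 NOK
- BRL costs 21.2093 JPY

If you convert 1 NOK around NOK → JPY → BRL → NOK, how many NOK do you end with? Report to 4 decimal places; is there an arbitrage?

0.9829 (arbitrage exists)

Around NOK → JPY → BRL → NOK: 1 ÷ 0.104594 ÷ 21.2093 ÷ 0.458610 = 0.982932
Product < 1; profitable direction is NOK → BRL → JPY → NOK.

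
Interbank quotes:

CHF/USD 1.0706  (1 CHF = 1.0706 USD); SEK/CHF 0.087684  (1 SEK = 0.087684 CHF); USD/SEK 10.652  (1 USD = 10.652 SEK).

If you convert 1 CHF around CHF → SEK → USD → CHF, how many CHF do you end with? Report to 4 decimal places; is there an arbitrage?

1.0000 (no arbitrage)

Around CHF → SEK → USD → CHF: 1 ÷ 0.087684 ÷ 10.652 ÷ 1.0706 = 1.000049
Product ≈ 1 (deviation 0.005%, within rounding noise).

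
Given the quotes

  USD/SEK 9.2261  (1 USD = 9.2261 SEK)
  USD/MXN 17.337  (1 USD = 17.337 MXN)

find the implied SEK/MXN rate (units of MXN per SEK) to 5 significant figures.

1 SEK ÷ 9.2261 = 0.108388 USD
0.108388 USD × 17.337 = 1.87913 MXN

SEK/MXN = 1.8791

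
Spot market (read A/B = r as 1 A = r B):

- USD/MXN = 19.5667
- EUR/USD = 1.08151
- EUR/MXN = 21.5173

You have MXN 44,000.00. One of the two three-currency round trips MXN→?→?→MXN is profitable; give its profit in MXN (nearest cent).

Profit: MXN 739.62

Profitable loop is MXN → USD → EUR → MXN:
MXN 44,000.00 ÷ 19.5667 = USD 2,248.72
USD 2,248.72 ÷ 1.08151 = EUR 2,079.24
EUR 2,079.24 × 21.5173 = MXN 44,739.62
Profit = MXN 44,739.62 − MXN 44,000.00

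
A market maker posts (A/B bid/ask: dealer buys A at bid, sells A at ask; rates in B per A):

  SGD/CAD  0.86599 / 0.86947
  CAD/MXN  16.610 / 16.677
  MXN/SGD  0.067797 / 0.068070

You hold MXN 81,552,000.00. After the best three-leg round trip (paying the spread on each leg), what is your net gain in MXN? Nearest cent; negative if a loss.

Net profit: MXN 1,072,022.61

Best loop MXN → CAD → SGD → MXN:
MXN 81,552,000.00 ÷ 16.677 (buy CAD at ask) = CAD 4,890,088.15
CAD 4,890,088.15 ÷ 0.86947 (buy SGD at ask) = SGD 5,624,217.22
SGD 5,624,217.22 ÷ 0.068070 (buy MXN at ask) = MXN 82,624,022.61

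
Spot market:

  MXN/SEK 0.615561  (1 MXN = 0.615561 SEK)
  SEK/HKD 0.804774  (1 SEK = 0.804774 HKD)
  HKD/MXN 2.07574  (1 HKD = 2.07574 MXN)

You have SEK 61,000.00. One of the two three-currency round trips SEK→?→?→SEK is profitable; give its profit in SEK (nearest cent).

Profit: SEK 1,726.03

Profitable loop is SEK → HKD → MXN → SEK:
SEK 61,000.00 × 0.804774 = HKD 49,091.21
HKD 49,091.21 × 2.07574 = MXN 101,900.60
MXN 101,900.60 × 0.615561 = SEK 62,726.03
Profit = SEK 62,726.03 − SEK 61,000.00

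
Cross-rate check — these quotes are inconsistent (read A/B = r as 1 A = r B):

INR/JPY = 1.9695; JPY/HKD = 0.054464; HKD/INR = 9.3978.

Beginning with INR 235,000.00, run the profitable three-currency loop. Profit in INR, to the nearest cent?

Profit: INR 1,897.01

Profitable loop is INR → JPY → HKD → INR:
INR 235,000.00 × 1.9695 = JPY 462,832
JPY 462,832 × 0.054464 = HKD 25,207.71
HKD 25,207.71 × 9.3978 = INR 236,897.01
Profit = INR 236,897.01 − INR 235,000.00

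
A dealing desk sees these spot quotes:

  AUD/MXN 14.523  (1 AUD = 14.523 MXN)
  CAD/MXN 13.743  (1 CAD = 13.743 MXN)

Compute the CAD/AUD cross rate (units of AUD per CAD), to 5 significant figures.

1 CAD × 13.743 = 13.743 MXN
13.743 MXN ÷ 14.523 = 0.946292 AUD

CAD/AUD = 0.94629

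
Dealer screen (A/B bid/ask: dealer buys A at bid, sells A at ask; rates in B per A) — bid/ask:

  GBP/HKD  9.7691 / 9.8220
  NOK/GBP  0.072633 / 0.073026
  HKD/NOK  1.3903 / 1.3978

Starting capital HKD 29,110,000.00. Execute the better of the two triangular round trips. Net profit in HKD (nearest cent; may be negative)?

Best loop HKD → GBP → NOK → HKD:
HKD 29,110,000.00 ÷ 9.8220 (buy GBP at ask) = GBP 2,963,754.84
GBP 2,963,754.84 ÷ 0.073026 (buy NOK at ask) = NOK 40,584,926.41
NOK 40,584,926.41 ÷ 1.3978 (buy HKD at ask) = HKD 29,034,859.36

Net result: HKD -75,140.64 (no profitable arbitrage after spreads)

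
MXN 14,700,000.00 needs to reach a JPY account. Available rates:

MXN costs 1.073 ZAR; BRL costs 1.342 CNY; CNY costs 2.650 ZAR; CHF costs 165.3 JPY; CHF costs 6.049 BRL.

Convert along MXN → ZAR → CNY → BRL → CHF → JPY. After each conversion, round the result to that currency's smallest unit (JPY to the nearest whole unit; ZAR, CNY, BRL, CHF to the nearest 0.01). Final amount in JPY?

MXN 14,700,000.00 × 1.073 = ZAR 15,773,100.00
ZAR 15,773,100.00 ÷ 2.650 = CNY 5,952,113.21
CNY 5,952,113.21 ÷ 1.342 = BRL 4,435,255.75
BRL 4,435,255.75 ÷ 6.049 = CHF 733,221.32
CHF 733,221.32 × 165.3 = JPY 121,201,484

JPY 121,201,484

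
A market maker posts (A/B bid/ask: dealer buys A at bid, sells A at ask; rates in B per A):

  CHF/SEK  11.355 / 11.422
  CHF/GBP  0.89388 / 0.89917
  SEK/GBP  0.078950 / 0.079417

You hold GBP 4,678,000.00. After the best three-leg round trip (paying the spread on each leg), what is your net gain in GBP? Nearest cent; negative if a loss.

Net result: GBP -14,009.24 (no profitable arbitrage after spreads)

Best loop GBP → CHF → SEK → GBP:
GBP 4,678,000.00 ÷ 0.89917 (buy CHF at ask) = CHF 5,202,575.71
CHF 5,202,575.71 × 11.355 (sell CHF at bid) = SEK 59,075,247.17
SEK 59,075,247.17 × 0.078950 (sell SEK at bid) = GBP 4,663,990.76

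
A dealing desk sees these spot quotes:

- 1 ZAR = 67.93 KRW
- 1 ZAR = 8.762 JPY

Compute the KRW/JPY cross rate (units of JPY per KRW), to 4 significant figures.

KRW/JPY = 0.1290

1 KRW ÷ 67.93 = 0.014721 ZAR
0.014721 ZAR × 8.762 = 0.128986 JPY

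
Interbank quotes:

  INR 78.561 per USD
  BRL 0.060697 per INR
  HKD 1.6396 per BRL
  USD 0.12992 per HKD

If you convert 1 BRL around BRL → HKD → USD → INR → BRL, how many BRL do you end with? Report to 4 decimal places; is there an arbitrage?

1.0158 (arbitrage exists)

Around BRL → HKD → USD → INR → BRL: 1 × 1.6396 × 0.12992 × 78.561 × 0.060697 = 1.015753
Product > 1; profitable direction is BRL → HKD → USD → INR → BRL.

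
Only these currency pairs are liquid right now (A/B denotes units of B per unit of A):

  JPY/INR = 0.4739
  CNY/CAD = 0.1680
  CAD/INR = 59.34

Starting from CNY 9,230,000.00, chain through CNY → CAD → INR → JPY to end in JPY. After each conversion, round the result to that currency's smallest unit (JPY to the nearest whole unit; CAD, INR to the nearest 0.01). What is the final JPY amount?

CNY 9,230,000.00 × 0.1680 = CAD 1,550,640.00
CAD 1,550,640.00 × 59.34 = INR 92,014,977.60
INR 92,014,977.60 ÷ 0.4739 = JPY 194,165,388

JPY 194,165,388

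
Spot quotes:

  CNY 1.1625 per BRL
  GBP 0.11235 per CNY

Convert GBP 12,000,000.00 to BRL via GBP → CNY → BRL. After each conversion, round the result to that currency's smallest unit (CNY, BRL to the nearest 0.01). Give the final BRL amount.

GBP 12,000,000.00 ÷ 0.11235 = CNY 106,809,078.77
CNY 106,809,078.77 ÷ 1.1625 = BRL 91,878,777.44

BRL 91,878,777.44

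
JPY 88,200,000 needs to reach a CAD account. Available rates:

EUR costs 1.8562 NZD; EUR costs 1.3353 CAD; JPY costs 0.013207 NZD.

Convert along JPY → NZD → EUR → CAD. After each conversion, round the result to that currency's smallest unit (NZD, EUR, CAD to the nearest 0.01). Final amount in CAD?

JPY 88,200,000 × 0.013207 = NZD 1,164,857.40
NZD 1,164,857.40 ÷ 1.8562 = EUR 627,549.51
EUR 627,549.51 × 1.3353 = CAD 837,966.86

CAD 837,966.86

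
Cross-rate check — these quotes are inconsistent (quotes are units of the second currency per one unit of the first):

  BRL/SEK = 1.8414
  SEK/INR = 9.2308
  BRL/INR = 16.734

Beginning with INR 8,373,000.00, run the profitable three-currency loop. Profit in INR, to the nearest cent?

Profit: INR 131,892.07

Profitable loop is INR → BRL → SEK → INR:
INR 8,373,000.00 ÷ 16.734 = BRL 500,358.55
BRL 500,358.55 × 1.8414 = SEK 921,360.24
SEK 921,360.24 × 9.2308 = INR 8,504,892.07
Profit = INR 8,504,892.07 − INR 8,373,000.00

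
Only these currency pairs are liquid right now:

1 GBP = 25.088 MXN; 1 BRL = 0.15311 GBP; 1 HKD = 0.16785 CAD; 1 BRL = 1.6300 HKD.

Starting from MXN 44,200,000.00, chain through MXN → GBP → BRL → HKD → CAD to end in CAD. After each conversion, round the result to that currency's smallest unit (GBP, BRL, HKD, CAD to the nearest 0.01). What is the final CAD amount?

CAD 3,148,194.98

MXN 44,200,000.00 ÷ 25.088 = GBP 1,761,798.47
GBP 1,761,798.47 ÷ 0.15311 = BRL 11,506,749.85
BRL 11,506,749.85 × 1.6300 = HKD 18,756,002.26
HKD 18,756,002.26 × 0.16785 = CAD 3,148,194.98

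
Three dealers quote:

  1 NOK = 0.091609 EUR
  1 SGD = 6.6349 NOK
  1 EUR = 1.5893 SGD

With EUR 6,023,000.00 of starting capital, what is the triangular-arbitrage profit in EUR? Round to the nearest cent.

Profitable loop is EUR → NOK → SGD → EUR:
EUR 6,023,000.00 ÷ 0.091609 = NOK 65,746,815.27
NOK 65,746,815.27 ÷ 6.6349 = SGD 9,909,239.82
SGD 9,909,239.82 ÷ 1.5893 = EUR 6,234,971.26
Profit = EUR 6,234,971.26 − EUR 6,023,000.00

Profit: EUR 211,971.26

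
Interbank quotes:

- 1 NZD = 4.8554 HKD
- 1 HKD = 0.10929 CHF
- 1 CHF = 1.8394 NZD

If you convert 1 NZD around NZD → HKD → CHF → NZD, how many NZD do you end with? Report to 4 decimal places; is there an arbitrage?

0.9761 (arbitrage exists)

Around NZD → HKD → CHF → NZD: 1 × 4.8554 × 0.10929 × 1.8394 = 0.976071
Product < 1; profitable direction is NZD → CHF → HKD → NZD.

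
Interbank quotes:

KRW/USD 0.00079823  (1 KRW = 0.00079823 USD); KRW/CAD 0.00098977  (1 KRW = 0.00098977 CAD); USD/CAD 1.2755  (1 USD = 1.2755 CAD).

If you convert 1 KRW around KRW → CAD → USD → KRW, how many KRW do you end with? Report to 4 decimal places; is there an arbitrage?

0.9721 (arbitrage exists)

Around KRW → CAD → USD → KRW: 1 × 0.00098977 ÷ 1.2755 ÷ 0.00079823 = 0.972133
Product < 1; profitable direction is KRW → USD → CAD → KRW.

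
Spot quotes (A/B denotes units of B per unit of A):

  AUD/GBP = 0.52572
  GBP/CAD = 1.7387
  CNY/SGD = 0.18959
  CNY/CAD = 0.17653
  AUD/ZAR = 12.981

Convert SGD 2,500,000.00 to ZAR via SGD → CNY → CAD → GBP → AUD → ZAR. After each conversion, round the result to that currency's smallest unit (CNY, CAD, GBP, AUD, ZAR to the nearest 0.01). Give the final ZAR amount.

ZAR 33,057,659.55

SGD 2,500,000.00 ÷ 0.18959 = CNY 13,186,349.49
CNY 13,186,349.49 × 0.17653 = CAD 2,327,786.28
CAD 2,327,786.28 ÷ 1.7387 = GBP 1,338,808.47
GBP 1,338,808.47 ÷ 0.52572 = AUD 2,546,618.87
AUD 2,546,618.87 × 12.981 = ZAR 33,057,659.55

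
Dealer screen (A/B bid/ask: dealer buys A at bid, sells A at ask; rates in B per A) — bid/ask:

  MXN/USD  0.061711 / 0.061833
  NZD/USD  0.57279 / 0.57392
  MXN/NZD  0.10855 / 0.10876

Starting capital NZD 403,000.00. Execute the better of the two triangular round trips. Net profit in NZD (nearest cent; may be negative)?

Best loop NZD → USD → MXN → NZD:
NZD 403,000.00 × 0.57279 (sell NZD at bid) = USD 230,834.37
USD 230,834.37 ÷ 0.061833 (buy MXN at ask) = MXN 3,733,190.53
MXN 3,733,190.53 × 0.10855 (sell MXN at bid) = NZD 405,237.83

Net profit: NZD 2,237.83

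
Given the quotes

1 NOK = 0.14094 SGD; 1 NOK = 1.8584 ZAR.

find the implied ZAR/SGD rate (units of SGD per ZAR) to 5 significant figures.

1 ZAR ÷ 1.8584 = 0.538097 NOK
0.538097 NOK × 0.14094 = 0.0758394 SGD

ZAR/SGD = 0.075839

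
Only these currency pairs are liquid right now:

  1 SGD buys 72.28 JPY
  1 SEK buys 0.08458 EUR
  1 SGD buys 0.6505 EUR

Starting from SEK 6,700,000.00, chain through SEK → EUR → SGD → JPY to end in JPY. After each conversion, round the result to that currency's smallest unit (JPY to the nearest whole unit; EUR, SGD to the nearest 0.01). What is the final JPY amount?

JPY 62,967,047

SEK 6,700,000.00 × 0.08458 = EUR 566,686.00
EUR 566,686.00 ÷ 0.6505 = SGD 871,154.50
SGD 871,154.50 × 72.28 = JPY 62,967,047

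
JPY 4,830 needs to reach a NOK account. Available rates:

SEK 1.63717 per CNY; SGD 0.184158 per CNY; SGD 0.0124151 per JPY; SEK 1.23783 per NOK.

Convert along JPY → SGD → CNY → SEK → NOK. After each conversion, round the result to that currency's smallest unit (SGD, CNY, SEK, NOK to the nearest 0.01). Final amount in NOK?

NOK 430.63

JPY 4,830 × 0.0124151 = SGD 59.96
SGD 59.96 ÷ 0.184158 = CNY 325.59
CNY 325.59 × 1.63717 = SEK 533.05
SEK 533.05 ÷ 1.23783 = NOK 430.63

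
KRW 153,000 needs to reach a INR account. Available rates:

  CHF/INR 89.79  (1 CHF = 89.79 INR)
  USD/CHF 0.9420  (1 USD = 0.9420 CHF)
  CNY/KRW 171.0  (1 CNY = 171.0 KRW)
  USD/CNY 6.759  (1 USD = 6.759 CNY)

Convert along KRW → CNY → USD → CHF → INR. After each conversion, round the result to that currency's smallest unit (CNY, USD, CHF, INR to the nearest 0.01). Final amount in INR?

INR 11,196.81

KRW 153,000 ÷ 171.0 = CNY 894.74
CNY 894.74 ÷ 6.759 = USD 132.38
USD 132.38 × 0.9420 = CHF 124.70
CHF 124.70 × 89.79 = INR 11,196.81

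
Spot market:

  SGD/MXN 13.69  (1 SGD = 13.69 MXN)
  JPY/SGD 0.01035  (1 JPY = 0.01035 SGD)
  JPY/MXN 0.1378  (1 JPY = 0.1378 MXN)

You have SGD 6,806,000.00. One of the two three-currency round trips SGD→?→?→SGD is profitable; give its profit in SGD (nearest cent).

Profit: SGD 192,202.82

Profitable loop is SGD → MXN → JPY → SGD:
SGD 6,806,000.00 × 13.69 = MXN 93,174,140.00
MXN 93,174,140.00 ÷ 0.1378 = JPY 676,154,862
JPY 676,154,862 × 0.01035 = SGD 6,998,202.82
Profit = SGD 6,998,202.82 − SGD 6,806,000.00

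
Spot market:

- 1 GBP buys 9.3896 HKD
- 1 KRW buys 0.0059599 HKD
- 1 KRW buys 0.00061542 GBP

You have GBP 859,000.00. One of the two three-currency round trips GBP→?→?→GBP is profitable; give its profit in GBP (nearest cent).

Profit: GBP 26,958.62

Profitable loop is GBP → KRW → HKD → GBP:
GBP 859,000.00 ÷ 0.00061542 = KRW 1,395,794,742
KRW 1,395,794,742 × 0.0059599 = HKD 8,318,797.08
HKD 8,318,797.08 ÷ 9.3896 = GBP 885,958.62
Profit = GBP 885,958.62 − GBP 859,000.00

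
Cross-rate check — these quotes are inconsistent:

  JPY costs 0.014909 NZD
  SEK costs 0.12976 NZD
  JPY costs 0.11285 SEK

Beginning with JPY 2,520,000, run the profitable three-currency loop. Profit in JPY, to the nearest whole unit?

Profit: JPY 45,705

Profitable loop is JPY → NZD → SEK → JPY:
JPY 2,520,000 × 0.014909 = NZD 37,570.68
NZD 37,570.68 ÷ 0.12976 = SEK 289,539.77
SEK 289,539.77 ÷ 0.11285 = JPY 2,565,705
Profit = JPY 2,565,705 − JPY 2,520,000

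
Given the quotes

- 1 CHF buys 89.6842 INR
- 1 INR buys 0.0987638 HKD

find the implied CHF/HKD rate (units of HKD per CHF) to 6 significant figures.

1 CHF × 89.6842 = 89.6842 INR
89.6842 INR × 0.0987638 = 8.85755 HKD

CHF/HKD = 8.85755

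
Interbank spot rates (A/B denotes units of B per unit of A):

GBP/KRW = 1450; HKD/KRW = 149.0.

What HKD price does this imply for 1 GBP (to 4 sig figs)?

1 GBP × 1450 = 1450 KRW
1450 KRW ÷ 149.0 = 9.73154 HKD

GBP/HKD = 9.732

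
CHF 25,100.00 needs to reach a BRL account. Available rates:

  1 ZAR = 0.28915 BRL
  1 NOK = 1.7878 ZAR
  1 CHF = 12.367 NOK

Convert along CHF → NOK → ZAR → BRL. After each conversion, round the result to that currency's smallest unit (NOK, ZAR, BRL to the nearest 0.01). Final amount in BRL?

BRL 160,464.96

CHF 25,100.00 × 12.367 = NOK 310,411.70
NOK 310,411.70 × 1.7878 = ZAR 554,954.04
ZAR 554,954.04 × 0.28915 = BRL 160,464.96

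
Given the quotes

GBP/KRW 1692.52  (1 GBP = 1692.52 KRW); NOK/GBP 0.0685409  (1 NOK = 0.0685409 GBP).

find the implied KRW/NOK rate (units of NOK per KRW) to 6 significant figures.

1 KRW ÷ 1692.52 = 0.000590835 GBP
0.000590835 GBP ÷ 0.0685409 = 0.00862018 NOK

KRW/NOK = 0.00862018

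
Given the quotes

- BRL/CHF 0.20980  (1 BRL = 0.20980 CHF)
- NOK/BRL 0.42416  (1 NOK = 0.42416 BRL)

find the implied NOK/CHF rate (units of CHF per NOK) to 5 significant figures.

1 NOK × 0.42416 = 0.42416 BRL
0.42416 BRL × 0.20980 = 0.0889888 CHF

NOK/CHF = 0.088989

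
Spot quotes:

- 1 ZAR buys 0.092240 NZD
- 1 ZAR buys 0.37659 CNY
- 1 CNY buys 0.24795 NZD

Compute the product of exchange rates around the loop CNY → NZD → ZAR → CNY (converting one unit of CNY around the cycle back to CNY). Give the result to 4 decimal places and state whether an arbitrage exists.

1.0123 (arbitrage exists)

Around CNY → NZD → ZAR → CNY: 1 × 0.24795 ÷ 0.092240 × 0.37659 = 1.012310
Product > 1; profitable direction is CNY → NZD → ZAR → CNY.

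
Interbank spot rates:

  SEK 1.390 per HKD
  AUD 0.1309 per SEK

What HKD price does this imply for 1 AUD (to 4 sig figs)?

AUD/HKD = 5.496

1 AUD ÷ 0.1309 = 7.63942 SEK
7.63942 SEK ÷ 1.390 = 5.49599 HKD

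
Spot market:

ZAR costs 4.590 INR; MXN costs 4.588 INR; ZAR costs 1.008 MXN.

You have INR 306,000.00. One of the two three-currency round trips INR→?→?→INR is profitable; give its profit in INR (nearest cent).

Profitable loop is INR → ZAR → MXN → INR:
INR 306,000.00 ÷ 4.590 = ZAR 66,666.67
ZAR 66,666.67 × 1.008 = MXN 67,200.00
MXN 67,200.00 × 4.588 = INR 308,313.60
Profit = INR 308,313.60 − INR 306,000.00

Profit: INR 2,313.60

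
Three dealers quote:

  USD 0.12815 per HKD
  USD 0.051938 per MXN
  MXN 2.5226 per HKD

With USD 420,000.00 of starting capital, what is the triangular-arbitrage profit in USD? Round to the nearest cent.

Profit: USD 9,402.23

Profitable loop is USD → HKD → MXN → USD:
USD 420,000.00 ÷ 0.12815 = HKD 3,277,409.29
HKD 3,277,409.29 × 2.5226 = MXN 8,267,592.66
MXN 8,267,592.66 × 0.051938 = USD 429,402.23
Profit = USD 429,402.23 − USD 420,000.00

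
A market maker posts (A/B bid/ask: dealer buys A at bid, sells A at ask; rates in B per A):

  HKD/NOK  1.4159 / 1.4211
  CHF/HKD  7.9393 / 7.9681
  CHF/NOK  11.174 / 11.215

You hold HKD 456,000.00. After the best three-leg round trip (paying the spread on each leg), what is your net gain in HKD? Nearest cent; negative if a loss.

Net profit: HKD 1,067.52

Best loop HKD → NOK → CHF → HKD:
HKD 456,000.00 × 1.4159 (sell HKD at bid) = NOK 645,650.40
NOK 645,650.40 ÷ 11.215 (buy CHF at ask) = CHF 57,570.25
CHF 57,570.25 × 7.9393 (sell CHF at bid) = HKD 457,067.52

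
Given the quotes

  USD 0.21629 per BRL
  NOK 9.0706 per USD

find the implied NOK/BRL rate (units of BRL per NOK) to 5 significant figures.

1 NOK ÷ 9.0706 = 0.110246 USD
0.110246 USD ÷ 0.21629 = 0.509715 BRL

NOK/BRL = 0.50972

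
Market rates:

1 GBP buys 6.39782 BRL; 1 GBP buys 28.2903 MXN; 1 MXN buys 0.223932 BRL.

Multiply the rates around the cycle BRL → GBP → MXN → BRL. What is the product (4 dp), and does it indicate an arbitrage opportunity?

Around BRL → GBP → MXN → BRL: 1 ÷ 6.39782 × 28.2903 × 0.223932 = 0.990197
Product < 1; profitable direction is BRL → MXN → GBP → BRL.

0.9902 (arbitrage exists)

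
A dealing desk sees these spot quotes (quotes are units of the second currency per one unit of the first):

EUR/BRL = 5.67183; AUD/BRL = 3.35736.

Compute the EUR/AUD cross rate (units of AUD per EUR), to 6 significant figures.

EUR/AUD = 1.68937

1 EUR × 5.67183 = 5.67183 BRL
5.67183 BRL ÷ 3.35736 = 1.68937 AUD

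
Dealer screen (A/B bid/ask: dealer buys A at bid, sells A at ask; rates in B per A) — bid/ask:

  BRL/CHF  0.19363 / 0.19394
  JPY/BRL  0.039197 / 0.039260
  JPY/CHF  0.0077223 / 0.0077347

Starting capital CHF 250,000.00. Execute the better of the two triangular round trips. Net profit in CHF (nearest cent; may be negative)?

Best loop CHF → BRL → JPY → CHF:
CHF 250,000.00 ÷ 0.19394 (buy BRL at ask) = BRL 1,289,058.47
BRL 1,289,058.47 ÷ 0.039260 (buy JPY at ask) = JPY 32,833,889
JPY 32,833,889 × 0.0077223 (sell JPY at bid) = CHF 253,553.14

Net profit: CHF 3,553.14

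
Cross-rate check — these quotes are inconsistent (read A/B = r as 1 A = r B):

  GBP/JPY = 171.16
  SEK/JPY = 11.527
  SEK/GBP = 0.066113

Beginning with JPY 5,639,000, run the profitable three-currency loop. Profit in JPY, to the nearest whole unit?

Profit: JPY 105,196

Profitable loop is JPY → GBP → SEK → JPY:
JPY 5,639,000 ÷ 171.16 = GBP 32,945.78
GBP 32,945.78 ÷ 0.066113 = SEK 498,325.32
SEK 498,325.32 × 11.527 = JPY 5,744,196
Profit = JPY 5,744,196 − JPY 5,639,000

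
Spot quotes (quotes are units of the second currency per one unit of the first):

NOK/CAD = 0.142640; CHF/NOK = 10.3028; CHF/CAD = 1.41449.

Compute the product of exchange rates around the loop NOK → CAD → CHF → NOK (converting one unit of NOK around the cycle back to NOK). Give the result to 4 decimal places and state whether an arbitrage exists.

Around NOK → CAD → CHF → NOK: 1 × 0.142640 ÷ 1.41449 × 10.3028 = 1.038955
Product > 1; profitable direction is NOK → CAD → CHF → NOK.

1.0390 (arbitrage exists)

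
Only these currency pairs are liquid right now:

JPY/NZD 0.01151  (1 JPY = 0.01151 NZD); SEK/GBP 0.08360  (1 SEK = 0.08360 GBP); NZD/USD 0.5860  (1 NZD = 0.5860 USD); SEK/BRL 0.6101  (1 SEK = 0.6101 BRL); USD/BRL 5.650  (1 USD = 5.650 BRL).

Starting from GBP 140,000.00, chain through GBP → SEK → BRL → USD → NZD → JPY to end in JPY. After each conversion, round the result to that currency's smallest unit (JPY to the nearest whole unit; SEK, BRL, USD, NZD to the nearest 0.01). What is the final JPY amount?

JPY 26,810,284

GBP 140,000.00 ÷ 0.08360 = SEK 1,674,641.15
SEK 1,674,641.15 × 0.6101 = BRL 1,021,698.57
BRL 1,021,698.57 ÷ 5.650 = USD 180,831.61
USD 180,831.61 ÷ 0.5860 = NZD 308,586.37
NZD 308,586.37 ÷ 0.01151 = JPY 26,810,284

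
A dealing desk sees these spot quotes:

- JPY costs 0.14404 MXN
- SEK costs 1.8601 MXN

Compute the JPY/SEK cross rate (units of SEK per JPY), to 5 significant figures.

1 JPY × 0.14404 = 0.14404 MXN
0.14404 MXN ÷ 1.8601 = 0.0774367 SEK

JPY/SEK = 0.077437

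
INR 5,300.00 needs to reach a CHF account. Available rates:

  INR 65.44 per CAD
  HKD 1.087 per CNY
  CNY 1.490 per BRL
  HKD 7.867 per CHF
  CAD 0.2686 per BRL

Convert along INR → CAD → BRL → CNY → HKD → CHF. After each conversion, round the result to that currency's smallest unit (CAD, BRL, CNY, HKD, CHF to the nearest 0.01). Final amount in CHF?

INR 5,300.00 ÷ 65.44 = CAD 80.99
CAD 80.99 ÷ 0.2686 = BRL 301.53
BRL 301.53 × 1.490 = CNY 449.28
CNY 449.28 × 1.087 = HKD 488.37
HKD 488.37 ÷ 7.867 = CHF 62.08

CHF 62.08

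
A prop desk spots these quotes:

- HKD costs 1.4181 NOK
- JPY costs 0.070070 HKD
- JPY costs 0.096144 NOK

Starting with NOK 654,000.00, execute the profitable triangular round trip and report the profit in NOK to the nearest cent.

Profit: NOK 21,918.82

Profitable loop is NOK → JPY → HKD → NOK:
NOK 654,000.00 ÷ 0.096144 = JPY 6,802,297
JPY 6,802,297 × 0.070070 = HKD 476,636.92
HKD 476,636.92 × 1.4181 = NOK 675,918.82
Profit = NOK 675,918.82 − NOK 654,000.00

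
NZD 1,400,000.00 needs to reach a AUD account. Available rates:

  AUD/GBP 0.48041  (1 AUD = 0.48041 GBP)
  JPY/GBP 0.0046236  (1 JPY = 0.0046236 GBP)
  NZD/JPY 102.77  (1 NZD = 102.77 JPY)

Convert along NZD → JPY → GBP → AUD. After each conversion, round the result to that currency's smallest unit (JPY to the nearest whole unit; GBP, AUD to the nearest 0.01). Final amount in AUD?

AUD 1,384,722.05

NZD 1,400,000.00 × 102.77 = JPY 143,878,000
JPY 143,878,000 × 0.0046236 = GBP 665,234.32
GBP 665,234.32 ÷ 0.48041 = AUD 1,384,722.05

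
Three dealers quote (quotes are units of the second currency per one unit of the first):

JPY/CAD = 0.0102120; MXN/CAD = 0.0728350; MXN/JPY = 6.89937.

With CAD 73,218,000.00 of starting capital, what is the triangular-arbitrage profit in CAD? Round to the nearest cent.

Profitable loop is CAD → JPY → MXN → CAD:
CAD 73,218,000.00 ÷ 0.0102120 = JPY 7,169,800,235
JPY 7,169,800,235 ÷ 6.89937 = MXN 1,039,196,366.48
MXN 1,039,196,366.48 × 0.0728350 = CAD 75,689,867.35
Profit = CAD 75,689,867.35 − CAD 73,218,000.00

Profit: CAD 2,471,867.35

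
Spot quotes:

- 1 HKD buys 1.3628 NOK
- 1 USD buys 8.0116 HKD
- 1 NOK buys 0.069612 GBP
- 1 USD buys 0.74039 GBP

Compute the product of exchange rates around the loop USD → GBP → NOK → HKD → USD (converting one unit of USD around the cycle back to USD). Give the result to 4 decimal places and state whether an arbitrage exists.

0.9741 (arbitrage exists)

Around USD → GBP → NOK → HKD → USD: 1 × 0.74039 ÷ 0.069612 ÷ 1.3628 ÷ 8.0116 = 0.974148
Product < 1; profitable direction is USD → HKD → NOK → GBP → USD.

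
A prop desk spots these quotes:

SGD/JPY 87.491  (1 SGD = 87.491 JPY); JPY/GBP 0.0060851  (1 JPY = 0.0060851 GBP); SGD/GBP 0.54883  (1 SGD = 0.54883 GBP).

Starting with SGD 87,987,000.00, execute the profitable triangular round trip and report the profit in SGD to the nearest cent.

Profitable loop is SGD → GBP → JPY → SGD:
SGD 87,987,000.00 × 0.54883 = GBP 48,289,905.21
GBP 48,289,905.21 ÷ 0.0060851 = JPY 7,935,761,978
JPY 7,935,761,978 ÷ 87.491 = SGD 90,703,752.13
Profit = SGD 90,703,752.13 − SGD 87,987,000.00

Profit: SGD 2,716,752.13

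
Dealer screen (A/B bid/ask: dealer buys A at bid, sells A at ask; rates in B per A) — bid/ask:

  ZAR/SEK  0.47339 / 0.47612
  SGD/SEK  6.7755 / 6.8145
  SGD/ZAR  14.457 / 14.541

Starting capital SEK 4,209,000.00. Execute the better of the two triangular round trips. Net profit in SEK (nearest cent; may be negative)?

Net profit: SEK 18,096.77

Best loop SEK → SGD → ZAR → SEK:
SEK 4,209,000.00 ÷ 6.8145 (buy SGD at ask) = SGD 617,653.53
SGD 617,653.53 × 14.457 (sell SGD at bid) = ZAR 8,929,417.13
ZAR 8,929,417.13 × 0.47339 (sell ZAR at bid) = SEK 4,227,096.77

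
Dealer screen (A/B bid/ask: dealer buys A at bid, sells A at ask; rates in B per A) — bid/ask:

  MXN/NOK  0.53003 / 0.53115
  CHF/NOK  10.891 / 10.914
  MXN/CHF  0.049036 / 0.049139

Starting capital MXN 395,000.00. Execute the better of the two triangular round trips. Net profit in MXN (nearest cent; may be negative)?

Best loop MXN → CHF → NOK → MXN:
MXN 395,000.00 × 0.049036 (sell MXN at bid) = CHF 19,369.22
CHF 19,369.22 × 10.891 (sell CHF at bid) = NOK 210,950.18
NOK 210,950.18 ÷ 0.53115 (buy MXN at ask) = MXN 397,157.44

Net profit: MXN 2,157.44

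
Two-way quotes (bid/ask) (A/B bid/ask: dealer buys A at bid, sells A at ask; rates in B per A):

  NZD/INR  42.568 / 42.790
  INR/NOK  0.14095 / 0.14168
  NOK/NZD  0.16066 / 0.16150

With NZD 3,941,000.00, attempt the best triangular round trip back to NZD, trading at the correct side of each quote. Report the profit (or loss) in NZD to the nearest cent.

Best loop NZD → NOK → INR → NZD:
NZD 3,941,000.00 ÷ 0.16150 (buy NOK at ask) = NOK 24,402,476.78
NOK 24,402,476.78 ÷ 0.14168 (buy INR at ask) = INR 172,236,566.77
INR 172,236,566.77 ÷ 42.790 (buy NZD at ask) = NZD 4,025,159.31

Net profit: NZD 84,159.31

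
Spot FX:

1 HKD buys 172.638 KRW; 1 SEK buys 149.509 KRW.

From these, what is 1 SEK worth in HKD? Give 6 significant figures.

1 SEK × 149.509 = 149.509 KRW
149.509 KRW ÷ 172.638 = 0.866026 HKD

SEK/HKD = 0.866026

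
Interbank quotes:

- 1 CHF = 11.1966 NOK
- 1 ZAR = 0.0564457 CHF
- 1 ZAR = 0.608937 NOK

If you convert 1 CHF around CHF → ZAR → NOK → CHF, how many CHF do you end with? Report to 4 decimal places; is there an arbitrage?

Around CHF → ZAR → NOK → CHF: 1 ÷ 0.0564457 × 0.608937 ÷ 11.1966 = 0.963508
Product < 1; profitable direction is CHF → NOK → ZAR → CHF.

0.9635 (arbitrage exists)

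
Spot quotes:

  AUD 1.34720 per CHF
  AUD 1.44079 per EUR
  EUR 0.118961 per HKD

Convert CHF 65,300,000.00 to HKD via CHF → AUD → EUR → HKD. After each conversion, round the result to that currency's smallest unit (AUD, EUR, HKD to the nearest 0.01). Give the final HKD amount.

HKD 513,263,006.62

CHF 65,300,000.00 × 1.34720 = AUD 87,972,160.00
AUD 87,972,160.00 ÷ 1.44079 = EUR 61,058,280.53
EUR 61,058,280.53 ÷ 0.118961 = HKD 513,263,006.62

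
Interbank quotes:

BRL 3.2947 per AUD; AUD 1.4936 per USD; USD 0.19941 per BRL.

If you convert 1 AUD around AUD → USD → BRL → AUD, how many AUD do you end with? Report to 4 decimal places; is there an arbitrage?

1.0191 (arbitrage exists)

Around AUD → USD → BRL → AUD: 1 ÷ 1.4936 ÷ 0.19941 ÷ 3.2947 = 1.019067
Product > 1; profitable direction is AUD → USD → BRL → AUD.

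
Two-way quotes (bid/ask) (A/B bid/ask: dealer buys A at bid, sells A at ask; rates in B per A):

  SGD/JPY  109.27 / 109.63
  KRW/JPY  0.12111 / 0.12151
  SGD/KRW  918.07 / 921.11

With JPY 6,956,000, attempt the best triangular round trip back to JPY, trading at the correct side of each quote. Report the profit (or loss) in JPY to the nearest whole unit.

Best loop JPY → SGD → KRW → JPY:
JPY 6,956,000 ÷ 109.63 (buy SGD at ask) = SGD 63,449.79
SGD 63,449.79 × 918.07 (sell SGD at bid) = KRW 58,251,345
KRW 58,251,345 × 0.12111 (sell KRW at bid) = JPY 7,054,820

Net profit: JPY 98,820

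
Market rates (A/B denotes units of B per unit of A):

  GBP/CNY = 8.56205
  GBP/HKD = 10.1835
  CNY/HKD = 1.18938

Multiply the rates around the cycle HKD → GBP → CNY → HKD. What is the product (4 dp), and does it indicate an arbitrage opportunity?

1.0000 (no arbitrage)

Around HKD → GBP → CNY → HKD: 1 ÷ 10.1835 × 8.56205 × 1.18938 = 1.000003
Product ≈ 1 (deviation 0.000%, within rounding noise).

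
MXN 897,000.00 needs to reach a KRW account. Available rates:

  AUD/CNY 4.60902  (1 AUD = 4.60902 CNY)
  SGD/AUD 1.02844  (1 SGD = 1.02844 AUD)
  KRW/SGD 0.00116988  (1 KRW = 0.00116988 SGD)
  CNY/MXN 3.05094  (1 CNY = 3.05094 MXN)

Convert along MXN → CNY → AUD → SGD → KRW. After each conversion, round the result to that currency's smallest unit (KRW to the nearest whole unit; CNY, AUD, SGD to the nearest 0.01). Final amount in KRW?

KRW 53,018,805

MXN 897,000.00 ÷ 3.05094 = CNY 294,007.75
CNY 294,007.75 ÷ 4.60902 = AUD 63,789.65
AUD 63,789.65 ÷ 1.02844 = SGD 62,025.64
SGD 62,025.64 ÷ 0.00116988 = KRW 53,018,805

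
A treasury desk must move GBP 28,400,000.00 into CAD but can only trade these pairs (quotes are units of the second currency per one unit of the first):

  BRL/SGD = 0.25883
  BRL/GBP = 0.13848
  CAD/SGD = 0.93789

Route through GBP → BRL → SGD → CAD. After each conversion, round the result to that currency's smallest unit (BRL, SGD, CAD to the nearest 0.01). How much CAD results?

CAD 56,597,075.68

GBP 28,400,000.00 ÷ 0.13848 = BRL 205,083,766.61
BRL 205,083,766.61 × 0.25883 = SGD 53,081,831.31
SGD 53,081,831.31 ÷ 0.93789 = CAD 56,597,075.68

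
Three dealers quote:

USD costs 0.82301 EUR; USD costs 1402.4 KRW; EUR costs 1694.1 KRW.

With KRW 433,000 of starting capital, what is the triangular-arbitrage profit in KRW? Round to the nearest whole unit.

Profitable loop is KRW → EUR → USD → KRW:
KRW 433,000 ÷ 1694.1 = EUR 255.59
EUR 255.59 ÷ 0.82301 = USD 310.56
USD 310.56 × 1402.4 = KRW 435,528
Profit = KRW 435,528 − KRW 433,000

Profit: KRW 2,528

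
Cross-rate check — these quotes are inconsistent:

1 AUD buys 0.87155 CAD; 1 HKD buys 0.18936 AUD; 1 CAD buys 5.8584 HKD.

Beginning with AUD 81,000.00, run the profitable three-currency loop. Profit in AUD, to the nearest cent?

Profitable loop is AUD → HKD → CAD → AUD:
AUD 81,000.00 ÷ 0.18936 = HKD 427,756.65
HKD 427,756.65 ÷ 5.8584 = CAD 73,015.95
CAD 73,015.95 ÷ 0.87155 = AUD 83,777.12
Profit = AUD 83,777.12 − AUD 81,000.00

Profit: AUD 2,777.12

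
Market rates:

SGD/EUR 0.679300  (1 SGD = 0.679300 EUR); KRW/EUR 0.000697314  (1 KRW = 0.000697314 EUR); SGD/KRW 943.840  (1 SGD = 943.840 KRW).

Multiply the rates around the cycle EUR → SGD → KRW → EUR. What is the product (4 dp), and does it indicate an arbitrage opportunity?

Around EUR → SGD → KRW → EUR: 1 ÷ 0.679300 × 943.840 × 0.000697314 = 0.968869
Product < 1; profitable direction is EUR → KRW → SGD → EUR.

0.9689 (arbitrage exists)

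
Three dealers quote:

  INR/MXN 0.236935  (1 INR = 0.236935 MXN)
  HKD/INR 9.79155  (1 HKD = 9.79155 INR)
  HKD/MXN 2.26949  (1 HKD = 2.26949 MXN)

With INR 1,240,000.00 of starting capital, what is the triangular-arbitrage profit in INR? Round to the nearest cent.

Profitable loop is INR → MXN → HKD → INR:
INR 1,240,000.00 × 0.236935 = MXN 293,799.40
MXN 293,799.40 ÷ 2.26949 = HKD 129,456.13
HKD 129,456.13 × 9.79155 = INR 1,267,576.20
Profit = INR 1,267,576.20 − INR 1,240,000.00

Profit: INR 27,576.20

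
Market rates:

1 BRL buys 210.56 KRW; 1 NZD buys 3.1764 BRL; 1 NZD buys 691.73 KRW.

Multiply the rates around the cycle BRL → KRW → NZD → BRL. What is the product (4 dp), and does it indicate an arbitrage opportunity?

Around BRL → KRW → NZD → BRL: 1 × 210.56 ÷ 691.73 × 3.1764 = 0.966884
Product < 1; profitable direction is BRL → NZD → KRW → BRL.

0.9669 (arbitrage exists)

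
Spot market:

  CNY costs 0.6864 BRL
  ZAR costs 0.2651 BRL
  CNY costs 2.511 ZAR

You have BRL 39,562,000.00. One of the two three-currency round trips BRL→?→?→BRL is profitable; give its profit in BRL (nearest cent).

Profitable loop is BRL → ZAR → CNY → BRL:
BRL 39,562,000.00 ÷ 0.2651 = ZAR 149,234,251.23
ZAR 149,234,251.23 ÷ 2.511 = CNY 59,432,198.82
CNY 59,432,198.82 × 0.6864 = BRL 40,794,261.27
Profit = BRL 40,794,261.27 − BRL 39,562,000.00

Profit: BRL 1,232,261.27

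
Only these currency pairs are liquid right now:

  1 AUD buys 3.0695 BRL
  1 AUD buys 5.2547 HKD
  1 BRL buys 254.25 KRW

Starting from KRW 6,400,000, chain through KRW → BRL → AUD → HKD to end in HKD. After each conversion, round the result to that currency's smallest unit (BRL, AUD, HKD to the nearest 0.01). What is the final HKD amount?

HKD 43,092.27

KRW 6,400,000 ÷ 254.25 = BRL 25,172.07
BRL 25,172.07 ÷ 3.0695 = AUD 8,200.71
AUD 8,200.71 × 5.2547 = HKD 43,092.27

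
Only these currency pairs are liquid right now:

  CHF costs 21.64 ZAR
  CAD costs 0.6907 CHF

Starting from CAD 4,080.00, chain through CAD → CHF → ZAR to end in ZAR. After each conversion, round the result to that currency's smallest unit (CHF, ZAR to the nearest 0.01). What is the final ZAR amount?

CAD 4,080.00 × 0.6907 = CHF 2,818.06
CHF 2,818.06 × 21.64 = ZAR 60,982.82

ZAR 60,982.82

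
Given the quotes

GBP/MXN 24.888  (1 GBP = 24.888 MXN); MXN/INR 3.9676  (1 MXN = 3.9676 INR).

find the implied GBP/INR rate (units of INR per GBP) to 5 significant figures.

1 GBP × 24.888 = 24.888 MXN
24.888 MXN × 3.9676 = 98.7456 INR

GBP/INR = 98.746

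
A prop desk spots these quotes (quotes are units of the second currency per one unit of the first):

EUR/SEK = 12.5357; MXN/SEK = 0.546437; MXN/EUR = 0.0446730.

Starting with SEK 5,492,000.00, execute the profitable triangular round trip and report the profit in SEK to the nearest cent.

Profitable loop is SEK → MXN → EUR → SEK:
SEK 5,492,000.00 ÷ 0.546437 = MXN 10,050,563.93
MXN 10,050,563.93 × 0.0446730 = EUR 448,988.84
EUR 448,988.84 × 12.5357 = SEK 5,628,389.43
Profit = SEK 5,628,389.43 − SEK 5,492,000.00

Profit: SEK 136,389.43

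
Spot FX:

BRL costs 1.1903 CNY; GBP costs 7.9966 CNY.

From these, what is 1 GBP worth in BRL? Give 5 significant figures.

GBP/BRL = 6.7181

1 GBP × 7.9966 = 7.9966 CNY
7.9966 CNY ÷ 1.1903 = 6.71814 BRL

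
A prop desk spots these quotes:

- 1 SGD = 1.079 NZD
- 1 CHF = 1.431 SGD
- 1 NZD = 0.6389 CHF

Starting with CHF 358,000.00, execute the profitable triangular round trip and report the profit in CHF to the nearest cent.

Profit: CHF 4,901.75

Profitable loop is CHF → NZD → SGD → CHF:
CHF 358,000.00 ÷ 0.6389 = NZD 560,338.08
NZD 560,338.08 ÷ 1.079 = SGD 519,312.40
SGD 519,312.40 ÷ 1.431 = CHF 362,901.75
Profit = CHF 362,901.75 − CHF 358,000.00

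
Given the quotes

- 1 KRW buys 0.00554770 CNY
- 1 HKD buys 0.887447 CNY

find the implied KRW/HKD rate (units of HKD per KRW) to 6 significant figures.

1 KRW × 0.00554770 = 0.0055477 CNY
0.0055477 CNY ÷ 0.887447 = 0.0062513 HKD

KRW/HKD = 0.00625130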